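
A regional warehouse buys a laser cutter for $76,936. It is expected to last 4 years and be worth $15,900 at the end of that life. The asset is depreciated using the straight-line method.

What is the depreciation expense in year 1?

$15,259

Depreciable base = $76,936 − $15,900 = $61,036.
Annual expense = $61,036 / 4 = $15,259.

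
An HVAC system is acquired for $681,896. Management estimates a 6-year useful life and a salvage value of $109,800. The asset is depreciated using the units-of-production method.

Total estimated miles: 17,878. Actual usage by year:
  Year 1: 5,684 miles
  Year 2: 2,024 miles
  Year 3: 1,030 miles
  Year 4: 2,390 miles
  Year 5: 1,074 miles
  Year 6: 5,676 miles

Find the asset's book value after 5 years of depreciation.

Depreciable base = $681,896 − $109,800 = $572,096.
Rate = $572,096 / 17,878 miles = $32 per mile.
Year 1: 5,684 × $32 = $181,888. Book value $500,008.
Year 2: 2,024 × $32 = $64,768. Book value $435,240.
Year 3: 1,030 × $32 = $32,960. Book value $402,280.
Year 4: 2,390 × $32 = $76,480. Book value $325,800.
Year 5: 1,074 × $32 = $34,368. Book value $291,432.

$291,432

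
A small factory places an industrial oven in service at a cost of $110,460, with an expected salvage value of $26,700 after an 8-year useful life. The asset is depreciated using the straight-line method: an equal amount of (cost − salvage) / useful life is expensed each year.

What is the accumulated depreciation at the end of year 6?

$62,820

Depreciable base = $110,460 − $26,700 = $83,760.
Annual expense = $83,760 / 8 = $10,470.
End of year 1: book value $99,990.
End of year 2: book value $89,520.
End of year 3: book value $79,050.
End of year 4: book value $68,580.
End of year 5: book value $58,110.
End of year 6: book value $47,640.
Accumulated through year 6 = $110,460 − $47,640 = $62,820.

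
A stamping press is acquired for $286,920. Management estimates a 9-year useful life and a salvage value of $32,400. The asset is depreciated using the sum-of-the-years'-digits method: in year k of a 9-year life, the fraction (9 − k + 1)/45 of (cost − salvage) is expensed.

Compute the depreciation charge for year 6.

Depreciable base = $286,920 − $32,400 = $254,520.
Sum of the years' digits = 9+8+7+6+5+4+3+2+1 = 45.
Year 1: $254,520 × 9/45 = $50,904. Book value $236,016.
Year 2: $254,520 × 8/45 = $45,248. Book value $190,768.
Year 3: $254,520 × 7/45 = $39,592. Book value $151,176.
Year 4: $254,520 × 6/45 = $33,936. Book value $117,240.
Year 5: $254,520 × 5/45 = $28,280. Book value $88,960.
Year 6: $254,520 × 4/45 = $22,624. Book value $66,336.

$22,624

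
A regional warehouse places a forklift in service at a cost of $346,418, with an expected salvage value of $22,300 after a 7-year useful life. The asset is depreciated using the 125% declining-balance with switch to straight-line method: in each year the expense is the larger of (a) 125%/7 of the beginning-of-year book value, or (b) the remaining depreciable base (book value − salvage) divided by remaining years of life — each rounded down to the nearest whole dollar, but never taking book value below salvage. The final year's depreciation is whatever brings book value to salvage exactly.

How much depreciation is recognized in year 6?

Depreciable base = $346,418 − $22,300 = $324,118.
Year 1: DB = ⌊$346,418 × 125%/7⌋ = $61,860; SL = ⌊$324,118/7⌋ = $46,302 → take DB $61,860. Book value $284,558.
Year 2: DB = ⌊$284,558 × 125%/7⌋ = $50,813; SL = ⌊$262,258/6⌋ = $43,709 → take DB $50,813. Book value $233,745.
Year 3: DB = ⌊$233,745 × 125%/7⌋ = $41,740; SL = ⌊$211,445/5⌋ = $42,289 → take SL $42,289. Book value $191,456.
Year 4: DB = ⌊$191,456 × 125%/7⌋ = $34,188; SL = ⌊$169,156/4⌋ = $42,289 → take SL $42,289. Book value $149,167.
Year 5: DB = ⌊$149,167 × 125%/7⌋ = $26,636; SL = ⌊$126,867/3⌋ = $42,289 → take SL $42,289. Book value $106,878.
Year 6: DB = ⌊$106,878 × 125%/7⌋ = $19,085; SL = ⌊$84,578/2⌋ = $42,289 → take SL $42,289. Book value $64,589.

$42,289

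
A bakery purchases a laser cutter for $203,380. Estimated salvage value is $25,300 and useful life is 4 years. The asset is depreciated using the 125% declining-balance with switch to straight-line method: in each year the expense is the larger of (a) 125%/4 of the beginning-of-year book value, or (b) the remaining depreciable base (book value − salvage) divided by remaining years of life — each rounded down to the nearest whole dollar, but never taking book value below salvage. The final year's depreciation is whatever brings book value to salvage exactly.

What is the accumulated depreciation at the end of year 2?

Depreciable base = $203,380 − $25,300 = $178,080.
Year 1: DB = ⌊$203,380 × 125%/4⌋ = $63,556; SL = ⌊$178,080/4⌋ = $44,520 → take DB $63,556. Book value $139,824.
Year 2: DB = ⌊$139,824 × 125%/4⌋ = $43,695; SL = ⌊$114,524/3⌋ = $38,174 → take DB $43,695. Book value $96,129.
Accumulated through year 2 = $203,380 − $96,129 = $107,251.

$107,251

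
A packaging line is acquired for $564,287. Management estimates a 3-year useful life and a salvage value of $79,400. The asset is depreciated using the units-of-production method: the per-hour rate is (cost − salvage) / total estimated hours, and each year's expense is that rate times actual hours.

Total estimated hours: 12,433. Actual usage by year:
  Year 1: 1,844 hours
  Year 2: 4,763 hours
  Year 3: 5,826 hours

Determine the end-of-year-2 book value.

Depreciable base = $564,287 − $79,400 = $484,887.
Rate = $484,887 / 12,433 hours = $39 per hour.
Year 1: 1,844 × $39 = $71,916. Book value $492,371.
Year 2: 4,763 × $39 = $185,757. Book value $306,614.

$306,614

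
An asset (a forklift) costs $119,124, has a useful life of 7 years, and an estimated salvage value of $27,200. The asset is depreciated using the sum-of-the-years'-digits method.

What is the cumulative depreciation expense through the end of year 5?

$82,075

Depreciable base = $119,124 − $27,200 = $91,924.
Sum of the years' digits = 7+6+5+4+3+2+1 = 28.
Year 1: $91,924 × 7/28 = $22,981. Book value $96,143.
Year 2: $91,924 × 6/28 = $19,698. Book value $76,445.
Year 3: $91,924 × 5/28 = $16,415. Book value $60,030.
Year 4: $91,924 × 4/28 = $13,132. Book value $46,898.
Year 5: $91,924 × 3/28 = $9,849. Book value $37,049.
Accumulated through year 5 = $119,124 − $37,049 = $82,075.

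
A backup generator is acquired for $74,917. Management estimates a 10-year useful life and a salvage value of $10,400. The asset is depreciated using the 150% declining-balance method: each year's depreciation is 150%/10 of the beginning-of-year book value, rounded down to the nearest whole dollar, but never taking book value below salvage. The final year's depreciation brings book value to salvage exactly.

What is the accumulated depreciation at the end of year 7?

Depreciable base = $74,917 − $10,400 = $64,517.
Year 1: ⌊$74,917 × 150%/10⌋ = $11,237. Book value $63,680.
Year 2: ⌊$63,680 × 150%/10⌋ = $9,552. Book value $54,128.
Year 3: ⌊$54,128 × 150%/10⌋ = $8,119. Book value $46,009.
Year 4: ⌊$46,009 × 150%/10⌋ = $6,901. Book value $39,108.
Year 5: ⌊$39,108 × 150%/10⌋ = $5,866. Book value $33,242.
Year 6: ⌊$33,242 × 150%/10⌋ = $4,986. Book value $28,256.
Year 7: ⌊$28,256 × 150%/10⌋ = $4,238. Book value $24,018.
Accumulated through year 7 = $74,917 − $24,018 = $50,899.

$50,899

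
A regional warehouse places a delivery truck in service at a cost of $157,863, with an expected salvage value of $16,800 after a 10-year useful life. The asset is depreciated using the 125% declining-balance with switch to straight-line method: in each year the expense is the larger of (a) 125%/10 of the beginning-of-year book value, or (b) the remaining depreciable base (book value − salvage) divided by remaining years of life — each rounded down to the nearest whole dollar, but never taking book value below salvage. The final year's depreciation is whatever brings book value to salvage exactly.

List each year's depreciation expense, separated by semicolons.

Depreciable base = $157,863 − $16,800 = $141,063.
Year 1: DB = ⌊$157,863 × 125%/10⌋ = $19,732; SL = ⌊$141,063/10⌋ = $14,106 → take DB $19,732. Book value $138,131.
Year 2: DB = ⌊$138,131 × 125%/10⌋ = $17,266; SL = ⌊$121,331/9⌋ = $13,481 → take DB $17,266. Book value $120,865.
Year 3: DB = ⌊$120,865 × 125%/10⌋ = $15,108; SL = ⌊$104,065/8⌋ = $13,008 → take DB $15,108. Book value $105,757.
Year 4: DB = ⌊$105,757 × 125%/10⌋ = $13,219; SL = ⌊$88,957/7⌋ = $12,708 → take DB $13,219. Book value $92,538.
Year 5: DB = ⌊$92,538 × 125%/10⌋ = $11,567; SL = ⌊$75,738/6⌋ = $12,623 → take SL $12,623. Book value $79,915.
Year 6: DB = ⌊$79,915 × 125%/10⌋ = $9,989; SL = ⌊$63,115/5⌋ = $12,623 → take SL $12,623. Book value $67,292.
Year 7: DB = ⌊$67,292 × 125%/10⌋ = $8,411; SL = ⌊$50,492/4⌋ = $12,623 → take SL $12,623. Book value $54,669.
Year 8: DB = ⌊$54,669 × 125%/10⌋ = $6,833; SL = ⌊$37,869/3⌋ = $12,623 → take SL $12,623. Book value $42,046.
Year 9: DB = ⌊$42,046 × 125%/10⌋ = $5,255; SL = ⌊$25,246/2⌋ = $12,623 → take SL $12,623. Book value $29,423.
Year 10 (final): $29,423 − $16,800 = $12,623. Book value $16,800.

$19,732; $17,266; $15,108; $13,219; $12,623; $12,623; $12,623; $12,623; $12,623; $12,623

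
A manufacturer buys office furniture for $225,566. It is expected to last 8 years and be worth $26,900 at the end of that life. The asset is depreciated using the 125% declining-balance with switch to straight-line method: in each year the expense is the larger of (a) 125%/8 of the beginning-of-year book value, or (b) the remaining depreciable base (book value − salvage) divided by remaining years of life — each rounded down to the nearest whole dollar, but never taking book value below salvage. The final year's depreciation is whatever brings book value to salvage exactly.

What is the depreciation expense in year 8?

$21,719

Depreciable base = $225,566 − $26,900 = $198,666.
Year 1: DB = ⌊$225,566 × 125%/8⌋ = $35,244; SL = ⌊$198,666/8⌋ = $24,833 → take DB $35,244. Book value $190,322.
Year 2: DB = ⌊$190,322 × 125%/8⌋ = $29,737; SL = ⌊$163,422/7⌋ = $23,346 → take DB $29,737. Book value $160,585.
Year 3: DB = ⌊$160,585 × 125%/8⌋ = $25,091; SL = ⌊$133,685/6⌋ = $22,280 → take DB $25,091. Book value $135,494.
Year 4: DB = ⌊$135,494 × 125%/8⌋ = $21,170; SL = ⌊$108,594/5⌋ = $21,718 → take SL $21,718. Book value $113,776.
Year 5: DB = ⌊$113,776 × 125%/8⌋ = $17,777; SL = ⌊$86,876/4⌋ = $21,719 → take SL $21,719. Book value $92,057.
Year 6: DB = ⌊$92,057 × 125%/8⌋ = $14,383; SL = ⌊$65,157/3⌋ = $21,719 → take SL $21,719. Book value $70,338.
Year 7: DB = ⌊$70,338 × 125%/8⌋ = $10,990; SL = ⌊$43,438/2⌋ = $21,719 → take SL $21,719. Book value $48,619.
Year 8 (final): $48,619 − $26,900 = $21,719. Book value $26,900.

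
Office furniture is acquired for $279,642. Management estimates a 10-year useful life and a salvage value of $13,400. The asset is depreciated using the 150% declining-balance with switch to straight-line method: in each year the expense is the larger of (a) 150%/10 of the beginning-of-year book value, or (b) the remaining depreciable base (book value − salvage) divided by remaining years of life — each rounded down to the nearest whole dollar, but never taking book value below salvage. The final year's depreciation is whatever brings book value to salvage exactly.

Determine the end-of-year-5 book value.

Depreciable base = $279,642 − $13,400 = $266,242.
Year 1: DB = ⌊$279,642 × 150%/10⌋ = $41,946; SL = ⌊$266,242/10⌋ = $26,624 → take DB $41,946. Book value $237,696.
Year 2: DB = ⌊$237,696 × 150%/10⌋ = $35,654; SL = ⌊$224,296/9⌋ = $24,921 → take DB $35,654. Book value $202,042.
Year 3: DB = ⌊$202,042 × 150%/10⌋ = $30,306; SL = ⌊$188,642/8⌋ = $23,580 → take DB $30,306. Book value $171,736.
Year 4: DB = ⌊$171,736 × 150%/10⌋ = $25,760; SL = ⌊$158,336/7⌋ = $22,619 → take DB $25,760. Book value $145,976.
Year 5: DB = ⌊$145,976 × 150%/10⌋ = $21,896; SL = ⌊$132,576/6⌋ = $22,096 → take SL $22,096. Book value $123,880.

$123,880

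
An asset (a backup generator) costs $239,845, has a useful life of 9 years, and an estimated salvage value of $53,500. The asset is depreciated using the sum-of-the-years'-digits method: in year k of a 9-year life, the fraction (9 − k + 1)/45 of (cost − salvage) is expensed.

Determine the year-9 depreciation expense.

$4,141

Depreciable base = $239,845 − $53,500 = $186,345.
Sum of the years' digits = 9+8+7+6+5+4+3+2+1 = 45.
Year 1: $186,345 × 9/45 = $37,269. Book value $202,576.
Year 2: $186,345 × 8/45 = $33,128. Book value $169,448.
Year 3: $186,345 × 7/45 = $28,987. Book value $140,461.
Year 4: $186,345 × 6/45 = $24,846. Book value $115,615.
Year 5: $186,345 × 5/45 = $20,705. Book value $94,910.
Year 6: $186,345 × 4/45 = $16,564. Book value $78,346.
Year 7: $186,345 × 3/45 = $12,423. Book value $65,923.
Year 8: $186,345 × 2/45 = $8,282. Book value $57,641.
Year 9: $186,345 × 1/45 = $4,141. Book value $53,500.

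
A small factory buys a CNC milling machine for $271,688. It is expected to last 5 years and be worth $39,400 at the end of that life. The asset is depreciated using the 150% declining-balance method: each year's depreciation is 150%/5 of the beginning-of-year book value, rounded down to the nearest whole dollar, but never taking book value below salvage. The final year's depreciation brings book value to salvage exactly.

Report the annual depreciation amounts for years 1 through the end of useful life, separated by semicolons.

$81,506; $57,054; $39,938; $27,957; $25,833

Depreciable base = $271,688 − $39,400 = $232,288.
Year 1: ⌊$271,688 × 150%/5⌋ = $81,506. Book value $190,182.
Year 2: ⌊$190,182 × 150%/5⌋ = $57,054. Book value $133,128.
Year 3: ⌊$133,128 × 150%/5⌋ = $39,938. Book value $93,190.
Year 4: ⌊$93,190 × 150%/5⌋ = $27,957. Book value $65,233.
Year 5 (final): $65,233 − $39,400 = $25,833. Book value $39,400.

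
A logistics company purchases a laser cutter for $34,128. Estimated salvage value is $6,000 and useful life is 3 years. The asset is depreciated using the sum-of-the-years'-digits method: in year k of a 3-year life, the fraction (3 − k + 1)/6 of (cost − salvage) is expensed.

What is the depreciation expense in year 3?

$4,688

Depreciable base = $34,128 − $6,000 = $28,128.
Sum of the years' digits = 3+2+1 = 6.
Year 1: $28,128 × 3/6 = $14,064. Book value $20,064.
Year 2: $28,128 × 2/6 = $9,376. Book value $10,688.
Year 3: $28,128 × 1/6 = $4,688. Book value $6,000.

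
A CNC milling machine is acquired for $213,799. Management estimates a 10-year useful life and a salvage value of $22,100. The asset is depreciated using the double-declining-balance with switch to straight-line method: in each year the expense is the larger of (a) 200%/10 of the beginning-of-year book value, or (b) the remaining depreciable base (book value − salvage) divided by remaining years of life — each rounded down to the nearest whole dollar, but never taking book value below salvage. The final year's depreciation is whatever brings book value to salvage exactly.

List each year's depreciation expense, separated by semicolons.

$42,759; $34,208; $27,366; $21,893; $17,514; $14,011; $11,209; $8,967; $7,174; $6,598

Depreciable base = $213,799 − $22,100 = $191,699.
Year 1: DB = ⌊$213,799 × 200%/10⌋ = $42,759; SL = ⌊$191,699/10⌋ = $19,169 → take DB $42,759. Book value $171,040.
Year 2: DB = ⌊$171,040 × 200%/10⌋ = $34,208; SL = ⌊$148,940/9⌋ = $16,548 → take DB $34,208. Book value $136,832.
Year 3: DB = ⌊$136,832 × 200%/10⌋ = $27,366; SL = ⌊$114,732/8⌋ = $14,341 → take DB $27,366. Book value $109,466.
Year 4: DB = ⌊$109,466 × 200%/10⌋ = $21,893; SL = ⌊$87,366/7⌋ = $12,480 → take DB $21,893. Book value $87,573.
Year 5: DB = ⌊$87,573 × 200%/10⌋ = $17,514; SL = ⌊$65,473/6⌋ = $10,912 → take DB $17,514. Book value $70,059.
Year 6: DB = ⌊$70,059 × 200%/10⌋ = $14,011; SL = ⌊$47,959/5⌋ = $9,591 → take DB $14,011. Book value $56,048.
Year 7: DB = ⌊$56,048 × 200%/10⌋ = $11,209; SL = ⌊$33,948/4⌋ = $8,487 → take DB $11,209. Book value $44,839.
Year 8: DB = ⌊$44,839 × 200%/10⌋ = $8,967; SL = ⌊$22,739/3⌋ = $7,579 → take DB $8,967. Book value $35,872.
Year 9: DB = ⌊$35,872 × 200%/10⌋ = $7,174; SL = ⌊$13,772/2⌋ = $6,886 → take DB $7,174. Book value $28,698.
Year 10 (final): $28,698 − $22,100 = $6,598. Book value $22,100.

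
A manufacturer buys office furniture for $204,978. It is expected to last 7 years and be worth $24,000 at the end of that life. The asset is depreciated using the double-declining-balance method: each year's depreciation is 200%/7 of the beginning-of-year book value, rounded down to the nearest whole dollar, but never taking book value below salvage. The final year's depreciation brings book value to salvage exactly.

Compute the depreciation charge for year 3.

$29,880

Depreciable base = $204,978 − $24,000 = $180,978.
Year 1: ⌊$204,978 × 200%/7⌋ = $58,565. Book value $146,413.
Year 2: ⌊$146,413 × 200%/7⌋ = $41,832. Book value $104,581.
Year 3: ⌊$104,581 × 200%/7⌋ = $29,880. Book value $74,701.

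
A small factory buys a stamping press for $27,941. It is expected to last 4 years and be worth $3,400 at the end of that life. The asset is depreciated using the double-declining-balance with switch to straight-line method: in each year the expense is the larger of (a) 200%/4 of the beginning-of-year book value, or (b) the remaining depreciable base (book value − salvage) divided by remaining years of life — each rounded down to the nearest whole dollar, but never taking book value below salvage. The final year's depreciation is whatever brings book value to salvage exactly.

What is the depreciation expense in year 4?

$93

Depreciable base = $27,941 − $3,400 = $24,541.
Year 1: DB = ⌊$27,941 × 200%/4⌋ = $13,970; SL = ⌊$24,541/4⌋ = $6,135 → take DB $13,970. Book value $13,971.
Year 2: DB = ⌊$13,971 × 200%/4⌋ = $6,985; SL = ⌊$10,571/3⌋ = $3,523 → take DB $6,985. Book value $6,986.
Year 3: DB = ⌊$6,986 × 200%/4⌋ = $3,493; SL = ⌊$3,586/2⌋ = $1,793 → take DB $3,493. Book value $3,493.
Year 4 (final): $3,493 − $3,400 = $93. Book value $3,400.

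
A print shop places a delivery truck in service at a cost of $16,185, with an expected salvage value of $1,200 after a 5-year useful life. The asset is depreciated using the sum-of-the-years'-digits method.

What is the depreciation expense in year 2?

Depreciable base = $16,185 − $1,200 = $14,985.
Sum of the years' digits = 5+4+3+2+1 = 15.
Year 1: $14,985 × 5/15 = $4,995. Book value $11,190.
Year 2: $14,985 × 4/15 = $3,996. Book value $7,194.

$3,996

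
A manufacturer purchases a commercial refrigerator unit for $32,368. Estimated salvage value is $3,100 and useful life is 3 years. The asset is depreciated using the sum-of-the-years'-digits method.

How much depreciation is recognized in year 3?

Depreciable base = $32,368 − $3,100 = $29,268.
Sum of the years' digits = 3+2+1 = 6.
Year 1: $29,268 × 3/6 = $14,634. Book value $17,734.
Year 2: $29,268 × 2/6 = $9,756. Book value $7,978.
Year 3: $29,268 × 1/6 = $4,878. Book value $3,100.

$4,878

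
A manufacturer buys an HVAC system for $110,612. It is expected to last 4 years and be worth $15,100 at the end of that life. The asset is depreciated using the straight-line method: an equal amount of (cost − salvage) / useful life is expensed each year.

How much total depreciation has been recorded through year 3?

$71,634

Depreciable base = $110,612 − $15,100 = $95,512.
Annual expense = $95,512 / 4 = $23,878.
End of year 1: book value $86,734.
End of year 2: book value $62,856.
End of year 3: book value $38,978.
Accumulated through year 3 = $110,612 − $38,978 = $71,634.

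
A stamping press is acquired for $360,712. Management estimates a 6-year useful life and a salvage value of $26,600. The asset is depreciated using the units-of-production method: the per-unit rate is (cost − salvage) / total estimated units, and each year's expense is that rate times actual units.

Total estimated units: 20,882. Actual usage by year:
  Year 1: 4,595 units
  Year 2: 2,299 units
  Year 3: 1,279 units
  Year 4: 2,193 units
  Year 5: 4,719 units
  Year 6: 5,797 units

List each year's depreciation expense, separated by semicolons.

$73,520; $36,784; $20,464; $35,088; $75,504; $92,752

Depreciable base = $360,712 − $26,600 = $334,112.
Rate = $334,112 / 20,882 units = $16 per unit.
Year 1: 4,595 × $16 = $73,520. Book value $287,192.
Year 2: 2,299 × $16 = $36,784. Book value $250,408.
Year 3: 1,279 × $16 = $20,464. Book value $229,944.
Year 4: 2,193 × $16 = $35,088. Book value $194,856.
Year 5: 4,719 × $16 = $75,504. Book value $119,352.
Year 6: 5,797 × $16 = $92,752. Book value $26,600.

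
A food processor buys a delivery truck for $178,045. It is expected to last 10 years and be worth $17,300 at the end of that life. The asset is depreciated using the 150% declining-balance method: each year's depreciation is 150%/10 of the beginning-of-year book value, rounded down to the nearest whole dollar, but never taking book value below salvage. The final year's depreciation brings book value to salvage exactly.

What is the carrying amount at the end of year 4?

$92,943

Depreciable base = $178,045 − $17,300 = $160,745.
Year 1: ⌊$178,045 × 150%/10⌋ = $26,706. Book value $151,339.
Year 2: ⌊$151,339 × 150%/10⌋ = $22,700. Book value $128,639.
Year 3: ⌊$128,639 × 150%/10⌋ = $19,295. Book value $109,344.
Year 4: ⌊$109,344 × 150%/10⌋ = $16,401. Book value $92,943.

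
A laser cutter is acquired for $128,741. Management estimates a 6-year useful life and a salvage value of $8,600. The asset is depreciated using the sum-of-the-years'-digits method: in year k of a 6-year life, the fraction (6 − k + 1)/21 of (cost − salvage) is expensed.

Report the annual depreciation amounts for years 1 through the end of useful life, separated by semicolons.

$34,326; $28,605; $22,884; $17,163; $11,442; $5,721

Depreciable base = $128,741 − $8,600 = $120,141.
Sum of the years' digits = 6+5+4+3+2+1 = 21.
Year 1: $120,141 × 6/21 = $34,326. Book value $94,415.
Year 2: $120,141 × 5/21 = $28,605. Book value $65,810.
Year 3: $120,141 × 4/21 = $22,884. Book value $42,926.
Year 4: $120,141 × 3/21 = $17,163. Book value $25,763.
Year 5: $120,141 × 2/21 = $11,442. Book value $14,321.
Year 6: $120,141 × 1/21 = $5,721. Book value $8,600.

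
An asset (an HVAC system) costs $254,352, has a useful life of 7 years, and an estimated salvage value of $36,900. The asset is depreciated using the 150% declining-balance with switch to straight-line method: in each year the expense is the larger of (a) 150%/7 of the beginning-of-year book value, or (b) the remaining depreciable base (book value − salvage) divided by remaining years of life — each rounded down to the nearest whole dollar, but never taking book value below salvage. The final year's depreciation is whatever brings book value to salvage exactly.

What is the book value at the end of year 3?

Depreciable base = $254,352 − $36,900 = $217,452.
Year 1: DB = ⌊$254,352 × 150%/7⌋ = $54,504; SL = ⌊$217,452/7⌋ = $31,064 → take DB $54,504. Book value $199,848.
Year 2: DB = ⌊$199,848 × 150%/7⌋ = $42,824; SL = ⌊$162,948/6⌋ = $27,158 → take DB $42,824. Book value $157,024.
Year 3: DB = ⌊$157,024 × 150%/7⌋ = $33,648; SL = ⌊$120,124/5⌋ = $24,024 → take DB $33,648. Book value $123,376.

$123,376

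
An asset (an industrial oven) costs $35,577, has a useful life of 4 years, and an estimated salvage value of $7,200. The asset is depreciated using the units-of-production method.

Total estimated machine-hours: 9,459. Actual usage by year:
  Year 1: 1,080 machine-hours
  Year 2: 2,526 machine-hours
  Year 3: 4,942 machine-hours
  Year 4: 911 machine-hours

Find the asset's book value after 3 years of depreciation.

$9,933

Depreciable base = $35,577 − $7,200 = $28,377.
Rate = $28,377 / 9,459 machine-hours = $3 per machine-hour.
Year 1: 1,080 × $3 = $3,240. Book value $32,337.
Year 2: 2,526 × $3 = $7,578. Book value $24,759.
Year 3: 4,942 × $3 = $14,826. Book value $9,933.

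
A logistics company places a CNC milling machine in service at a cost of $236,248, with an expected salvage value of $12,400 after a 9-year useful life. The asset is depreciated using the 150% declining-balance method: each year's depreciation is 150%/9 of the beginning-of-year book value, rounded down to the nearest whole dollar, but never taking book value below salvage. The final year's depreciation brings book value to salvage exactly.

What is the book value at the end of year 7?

$65,935

Depreciable base = $236,248 − $12,400 = $223,848.
Year 1: ⌊$236,248 × 150%/9⌋ = $39,374. Book value $196,874.
Year 2: ⌊$196,874 × 150%/9⌋ = $32,812. Book value $164,062.
Year 3: ⌊$164,062 × 150%/9⌋ = $27,343. Book value $136,719.
Year 4: ⌊$136,719 × 150%/9⌋ = $22,786. Book value $113,933.
Year 5: ⌊$113,933 × 150%/9⌋ = $18,988. Book value $94,945.
Year 6: ⌊$94,945 × 150%/9⌋ = $15,824. Book value $79,121.
Year 7: ⌊$79,121 × 150%/9⌋ = $13,186. Book value $65,935.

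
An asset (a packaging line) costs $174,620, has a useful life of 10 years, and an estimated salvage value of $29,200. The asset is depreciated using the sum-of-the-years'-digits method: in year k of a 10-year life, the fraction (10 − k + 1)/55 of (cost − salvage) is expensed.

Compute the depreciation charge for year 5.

Depreciable base = $174,620 − $29,200 = $145,420.
Sum of the years' digits = 10+9+8+7+6+5+4+3+2+1 = 55.
Year 1: $145,420 × 10/55 = $26,440. Book value $148,180.
Year 2: $145,420 × 9/55 = $23,796. Book value $124,384.
Year 3: $145,420 × 8/55 = $21,152. Book value $103,232.
Year 4: $145,420 × 7/55 = $18,508. Book value $84,724.
Year 5: $145,420 × 6/55 = $15,864. Book value $68,860.

$15,864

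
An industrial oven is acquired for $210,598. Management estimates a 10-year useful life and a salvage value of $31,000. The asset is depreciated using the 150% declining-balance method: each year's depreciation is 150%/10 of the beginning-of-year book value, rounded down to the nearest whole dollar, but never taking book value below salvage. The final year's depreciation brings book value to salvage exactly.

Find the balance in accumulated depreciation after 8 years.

$153,210

Depreciable base = $210,598 − $31,000 = $179,598.
Year 1: ⌊$210,598 × 150%/10⌋ = $31,589. Book value $179,009.
Year 2: ⌊$179,009 × 150%/10⌋ = $26,851. Book value $152,158.
Year 3: ⌊$152,158 × 150%/10⌋ = $22,823. Book value $129,335.
Year 4: ⌊$129,335 × 150%/10⌋ = $19,400. Book value $109,935.
Year 5: ⌊$109,935 × 150%/10⌋ = $16,490. Book value $93,445.
Year 6: ⌊$93,445 × 150%/10⌋ = $14,016. Book value $79,429.
Year 7: ⌊$79,429 × 150%/10⌋ = $11,914. Book value $67,515.
Year 8: ⌊$67,515 × 150%/10⌋ = $10,127. Book value $57,388.
Accumulated through year 8 = $210,598 − $57,388 = $153,210.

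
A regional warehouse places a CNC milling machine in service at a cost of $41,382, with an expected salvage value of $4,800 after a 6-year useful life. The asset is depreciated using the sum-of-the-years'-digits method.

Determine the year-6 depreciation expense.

$1,742

Depreciable base = $41,382 − $4,800 = $36,582.
Sum of the years' digits = 6+5+4+3+2+1 = 21.
Year 1: $36,582 × 6/21 = $10,452. Book value $30,930.
Year 2: $36,582 × 5/21 = $8,710. Book value $22,220.
Year 3: $36,582 × 4/21 = $6,968. Book value $15,252.
Year 4: $36,582 × 3/21 = $5,226. Book value $10,026.
Year 5: $36,582 × 2/21 = $3,484. Book value $6,542.
Year 6: $36,582 × 1/21 = $1,742. Book value $4,800.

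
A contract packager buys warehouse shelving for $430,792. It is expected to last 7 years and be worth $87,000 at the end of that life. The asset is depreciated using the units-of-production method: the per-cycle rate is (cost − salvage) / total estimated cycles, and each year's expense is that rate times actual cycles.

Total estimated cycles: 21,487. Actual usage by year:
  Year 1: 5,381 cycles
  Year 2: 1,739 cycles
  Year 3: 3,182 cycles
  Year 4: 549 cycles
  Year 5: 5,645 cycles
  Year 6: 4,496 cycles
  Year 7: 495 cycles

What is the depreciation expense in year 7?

Depreciable base = $430,792 − $87,000 = $343,792.
Rate = $343,792 / 21,487 cycles = $16 per cycle.
Year 1: 5,381 × $16 = $86,096. Book value $344,696.
Year 2: 1,739 × $16 = $27,824. Book value $316,872.
Year 3: 3,182 × $16 = $50,912. Book value $265,960.
Year 4: 549 × $16 = $8,784. Book value $257,176.
Year 5: 5,645 × $16 = $90,320. Book value $166,856.
Year 6: 4,496 × $16 = $71,936. Book value $94,920.
Year 7: 495 × $16 = $7,920. Book value $87,000.

$7,920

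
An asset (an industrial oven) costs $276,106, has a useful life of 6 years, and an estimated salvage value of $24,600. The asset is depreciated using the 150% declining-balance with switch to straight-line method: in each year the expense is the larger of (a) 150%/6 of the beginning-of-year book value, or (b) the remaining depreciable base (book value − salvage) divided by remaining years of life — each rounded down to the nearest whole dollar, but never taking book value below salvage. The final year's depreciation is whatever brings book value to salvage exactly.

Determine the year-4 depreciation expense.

$30,627

Depreciable base = $276,106 − $24,600 = $251,506.
Year 1: DB = ⌊$276,106 × 150%/6⌋ = $69,026; SL = ⌊$251,506/6⌋ = $41,917 → take DB $69,026. Book value $207,080.
Year 2: DB = ⌊$207,080 × 150%/6⌋ = $51,770; SL = ⌊$182,480/5⌋ = $36,496 → take DB $51,770. Book value $155,310.
Year 3: DB = ⌊$155,310 × 150%/6⌋ = $38,827; SL = ⌊$130,710/4⌋ = $32,677 → take DB $38,827. Book value $116,483.
Year 4: DB = ⌊$116,483 × 150%/6⌋ = $29,120; SL = ⌊$91,883/3⌋ = $30,627 → take SL $30,627. Book value $85,856.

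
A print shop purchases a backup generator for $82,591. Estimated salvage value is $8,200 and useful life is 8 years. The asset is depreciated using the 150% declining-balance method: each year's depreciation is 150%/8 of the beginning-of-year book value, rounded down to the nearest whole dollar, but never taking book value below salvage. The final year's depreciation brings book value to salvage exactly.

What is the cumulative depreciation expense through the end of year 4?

$46,596

Depreciable base = $82,591 − $8,200 = $74,391.
Year 1: ⌊$82,591 × 150%/8⌋ = $15,485. Book value $67,106.
Year 2: ⌊$67,106 × 150%/8⌋ = $12,582. Book value $54,524.
Year 3: ⌊$54,524 × 150%/8⌋ = $10,223. Book value $44,301.
Year 4: ⌊$44,301 × 150%/8⌋ = $8,306. Book value $35,995.
Accumulated through year 4 = $82,591 − $35,995 = $46,596.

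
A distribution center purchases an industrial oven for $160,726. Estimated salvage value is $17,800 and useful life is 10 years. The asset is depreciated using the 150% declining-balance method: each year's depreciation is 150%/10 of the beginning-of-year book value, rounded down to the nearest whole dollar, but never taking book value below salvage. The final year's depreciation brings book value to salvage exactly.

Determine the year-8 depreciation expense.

$7,729

Depreciable base = $160,726 − $17,800 = $142,926.
Year 1: ⌊$160,726 × 150%/10⌋ = $24,108. Book value $136,618.
Year 2: ⌊$136,618 × 150%/10⌋ = $20,492. Book value $116,126.
Year 3: ⌊$116,126 × 150%/10⌋ = $17,418. Book value $98,708.
Year 4: ⌊$98,708 × 150%/10⌋ = $14,806. Book value $83,902.
Year 5: ⌊$83,902 × 150%/10⌋ = $12,585. Book value $71,317.
Year 6: ⌊$71,317 × 150%/10⌋ = $10,697. Book value $60,620.
Year 7: ⌊$60,620 × 150%/10⌋ = $9,093. Book value $51,527.
Year 8: ⌊$51,527 × 150%/10⌋ = $7,729. Book value $43,798.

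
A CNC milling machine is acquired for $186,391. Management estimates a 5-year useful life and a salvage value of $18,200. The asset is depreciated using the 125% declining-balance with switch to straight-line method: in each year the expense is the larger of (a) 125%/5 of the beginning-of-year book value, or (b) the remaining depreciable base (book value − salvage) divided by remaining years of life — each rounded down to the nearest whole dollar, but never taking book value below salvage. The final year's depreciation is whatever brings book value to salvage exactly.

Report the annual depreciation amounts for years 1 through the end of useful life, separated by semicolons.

$46,597; $34,948; $28,882; $28,882; $28,882

Depreciable base = $186,391 − $18,200 = $168,191.
Year 1: DB = ⌊$186,391 × 125%/5⌋ = $46,597; SL = ⌊$168,191/5⌋ = $33,638 → take DB $46,597. Book value $139,794.
Year 2: DB = ⌊$139,794 × 125%/5⌋ = $34,948; SL = ⌊$121,594/4⌋ = $30,398 → take DB $34,948. Book value $104,846.
Year 3: DB = ⌊$104,846 × 125%/5⌋ = $26,211; SL = ⌊$86,646/3⌋ = $28,882 → take SL $28,882. Book value $75,964.
Year 4: DB = ⌊$75,964 × 125%/5⌋ = $18,991; SL = ⌊$57,764/2⌋ = $28,882 → take SL $28,882. Book value $47,082.
Year 5 (final): $47,082 − $18,200 = $28,882. Book value $18,200.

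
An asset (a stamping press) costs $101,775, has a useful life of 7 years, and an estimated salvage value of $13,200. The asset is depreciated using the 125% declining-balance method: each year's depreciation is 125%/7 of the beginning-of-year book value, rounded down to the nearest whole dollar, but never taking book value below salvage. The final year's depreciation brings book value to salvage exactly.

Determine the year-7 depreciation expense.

$18,067

Depreciable base = $101,775 − $13,200 = $88,575.
Year 1: ⌊$101,775 × 125%/7⌋ = $18,174. Book value $83,601.
Year 2: ⌊$83,601 × 125%/7⌋ = $14,928. Book value $68,673.
Year 3: ⌊$68,673 × 125%/7⌋ = $12,263. Book value $56,410.
Year 4: ⌊$56,410 × 125%/7⌋ = $10,073. Book value $46,337.
Year 5: ⌊$46,337 × 125%/7⌋ = $8,274. Book value $38,063.
Year 6: ⌊$38,063 × 125%/7⌋ = $6,796. Book value $31,267.
Year 7 (final): $31,267 − $13,200 = $18,067. Book value $13,200.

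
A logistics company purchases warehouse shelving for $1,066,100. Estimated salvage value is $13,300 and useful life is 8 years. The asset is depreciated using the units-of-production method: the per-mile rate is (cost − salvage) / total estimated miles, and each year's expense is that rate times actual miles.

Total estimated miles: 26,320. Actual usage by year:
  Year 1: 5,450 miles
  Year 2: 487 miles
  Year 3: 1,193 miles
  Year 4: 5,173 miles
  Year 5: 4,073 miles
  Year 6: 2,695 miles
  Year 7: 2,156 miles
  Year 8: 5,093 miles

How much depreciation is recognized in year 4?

$206,920

Depreciable base = $1,066,100 − $13,300 = $1,052,800.
Rate = $1,052,800 / 26,320 miles = $40 per mile.
Year 1: 5,450 × $40 = $218,000. Book value $848,100.
Year 2: 487 × $40 = $19,480. Book value $828,620.
Year 3: 1,193 × $40 = $47,720. Book value $780,900.
Year 4: 5,173 × $40 = $206,920. Book value $573,980.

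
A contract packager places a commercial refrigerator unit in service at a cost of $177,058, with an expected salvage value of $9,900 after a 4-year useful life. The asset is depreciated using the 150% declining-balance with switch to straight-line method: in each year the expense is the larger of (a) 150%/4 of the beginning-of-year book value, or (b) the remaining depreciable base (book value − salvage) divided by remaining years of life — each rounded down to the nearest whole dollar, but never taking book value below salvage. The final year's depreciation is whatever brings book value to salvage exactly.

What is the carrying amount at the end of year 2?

Depreciable base = $177,058 − $9,900 = $167,158.
Year 1: DB = ⌊$177,058 × 150%/4⌋ = $66,396; SL = ⌊$167,158/4⌋ = $41,789 → take DB $66,396. Book value $110,662.
Year 2: DB = ⌊$110,662 × 150%/4⌋ = $41,498; SL = ⌊$100,762/3⌋ = $33,587 → take DB $41,498. Book value $69,164.

$69,164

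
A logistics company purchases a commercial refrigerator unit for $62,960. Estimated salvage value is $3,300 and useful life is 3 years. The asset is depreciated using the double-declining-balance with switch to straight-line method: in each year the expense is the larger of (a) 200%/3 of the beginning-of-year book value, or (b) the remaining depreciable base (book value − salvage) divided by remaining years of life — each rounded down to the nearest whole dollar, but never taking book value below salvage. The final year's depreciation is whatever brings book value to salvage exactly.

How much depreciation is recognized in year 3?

$3,696

Depreciable base = $62,960 − $3,300 = $59,660.
Year 1: DB = ⌊$62,960 × 200%/3⌋ = $41,973; SL = ⌊$59,660/3⌋ = $19,886 → take DB $41,973. Book value $20,987.
Year 2: DB = ⌊$20,987 × 200%/3⌋ = $13,991; SL = ⌊$17,687/2⌋ = $8,843 → take DB $13,991. Book value $6,996.
Year 3 (final): $6,996 − $3,300 = $3,696. Book value $3,300.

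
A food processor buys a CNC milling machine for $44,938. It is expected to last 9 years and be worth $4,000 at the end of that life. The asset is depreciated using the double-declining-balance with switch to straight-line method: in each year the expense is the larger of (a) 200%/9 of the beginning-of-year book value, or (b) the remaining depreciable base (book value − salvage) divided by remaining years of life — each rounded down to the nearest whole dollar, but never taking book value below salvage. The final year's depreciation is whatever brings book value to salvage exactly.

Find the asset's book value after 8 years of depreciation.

$5,870

Depreciable base = $44,938 − $4,000 = $40,938.
Year 1: DB = ⌊$44,938 × 200%/9⌋ = $9,986; SL = ⌊$40,938/9⌋ = $4,548 → take DB $9,986. Book value $34,952.
Year 2: DB = ⌊$34,952 × 200%/9⌋ = $7,767; SL = ⌊$30,952/8⌋ = $3,869 → take DB $7,767. Book value $27,185.
Year 3: DB = ⌊$27,185 × 200%/9⌋ = $6,041; SL = ⌊$23,185/7⌋ = $3,312 → take DB $6,041. Book value $21,144.
Year 4: DB = ⌊$21,144 × 200%/9⌋ = $4,698; SL = ⌊$17,144/6⌋ = $2,857 → take DB $4,698. Book value $16,446.
Year 5: DB = ⌊$16,446 × 200%/9⌋ = $3,654; SL = ⌊$12,446/5⌋ = $2,489 → take DB $3,654. Book value $12,792.
Year 6: DB = ⌊$12,792 × 200%/9⌋ = $2,842; SL = ⌊$8,792/4⌋ = $2,198 → take DB $2,842. Book value $9,950.
Year 7: DB = ⌊$9,950 × 200%/9⌋ = $2,211; SL = ⌊$5,950/3⌋ = $1,983 → take DB $2,211. Book value $7,739.
Year 8: DB = ⌊$7,739 × 200%/9⌋ = $1,719; SL = ⌊$3,739/2⌋ = $1,869 → take SL $1,869. Book value $5,870.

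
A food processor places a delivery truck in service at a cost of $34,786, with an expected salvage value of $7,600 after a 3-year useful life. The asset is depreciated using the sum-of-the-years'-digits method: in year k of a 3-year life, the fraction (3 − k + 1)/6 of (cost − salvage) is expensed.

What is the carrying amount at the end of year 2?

Depreciable base = $34,786 − $7,600 = $27,186.
Sum of the years' digits = 3+2+1 = 6.
Year 1: $27,186 × 3/6 = $13,593. Book value $21,193.
Year 2: $27,186 × 2/6 = $9,062. Book value $12,131.

$12,131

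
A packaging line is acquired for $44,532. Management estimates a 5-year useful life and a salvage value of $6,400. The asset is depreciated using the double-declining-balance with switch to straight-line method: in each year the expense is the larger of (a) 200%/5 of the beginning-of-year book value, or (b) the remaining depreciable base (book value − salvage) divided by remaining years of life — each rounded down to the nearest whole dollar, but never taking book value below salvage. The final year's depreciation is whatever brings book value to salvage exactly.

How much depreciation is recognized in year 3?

Depreciable base = $44,532 − $6,400 = $38,132.
Year 1: DB = ⌊$44,532 × 200%/5⌋ = $17,812; SL = ⌊$38,132/5⌋ = $7,626 → take DB $17,812. Book value $26,720.
Year 2: DB = ⌊$26,720 × 200%/5⌋ = $10,688; SL = ⌊$20,320/4⌋ = $5,080 → take DB $10,688. Book value $16,032.
Year 3: DB = ⌊$16,032 × 200%/5⌋ = $6,412; SL = ⌊$9,632/3⌋ = $3,210 → take DB $6,412. Book value $9,620.

$6,412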